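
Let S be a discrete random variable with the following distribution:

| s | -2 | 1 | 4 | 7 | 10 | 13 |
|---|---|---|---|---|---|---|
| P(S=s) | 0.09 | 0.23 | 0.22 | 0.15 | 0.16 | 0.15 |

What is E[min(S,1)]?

E[min(S,1)] = Σ min(s,1)·P(S=s)
 = (-2)·0.09 + 1·0.23 + 1·0.22 + 1·0.15 + 1·0.16 + 1·0.15
 = (-0.18) + 0.23 + 0.22 + 0.15 + 0.16 + 0.15
 = 0.73

0.73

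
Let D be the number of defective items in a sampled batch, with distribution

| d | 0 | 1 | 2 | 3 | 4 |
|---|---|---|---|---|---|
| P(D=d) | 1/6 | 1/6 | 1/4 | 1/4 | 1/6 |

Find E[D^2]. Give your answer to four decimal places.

E[D^2] = Σ d^2·P(D=d)
 = 0·1/6 + 1·1/6 + 4·1/4 + 9·1/4 + 16·1/6
 = 0 + 1/6 + 1 + 9/4 + 8/3
 = 73/12

6.0833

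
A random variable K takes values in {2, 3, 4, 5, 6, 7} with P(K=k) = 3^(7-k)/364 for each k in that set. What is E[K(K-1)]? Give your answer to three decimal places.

4.418

E[K(K-1)] = Σ k(k-1)·P(K=k)
 = 2·243/364 + 6·81/364 + 12·27/364 + 20·9/364 + 30·3/364 + 42·1/364
 = 243/182 + 243/182 + 81/91 + 45/91 + 45/182 + 3/26
 = 402/91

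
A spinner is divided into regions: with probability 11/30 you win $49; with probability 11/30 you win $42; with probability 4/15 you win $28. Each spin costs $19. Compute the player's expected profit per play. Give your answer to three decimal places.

E[payout] = 49·11/30 + 42·11/30 + 28·4/15
 = 539/30 + 77/5 + 112/15
 = 245/6
Net = 245/6 - 19 = 131/6

21.833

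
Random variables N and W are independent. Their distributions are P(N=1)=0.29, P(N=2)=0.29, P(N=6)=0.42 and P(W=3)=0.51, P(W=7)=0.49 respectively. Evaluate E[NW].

E[NW] = Σ_n Σ_w nw · P(N=n)P(W=w)
 = 3·0.1479 + 7·0.1421 + 6·0.1479 + 14·0.1421 + 18·0.2142 + 42·0.2058
 = 0.4437 + 0.9947 + 0.8874 + 1.9894 + 3.8556 + 8.6436
 = 16.8144

16.8144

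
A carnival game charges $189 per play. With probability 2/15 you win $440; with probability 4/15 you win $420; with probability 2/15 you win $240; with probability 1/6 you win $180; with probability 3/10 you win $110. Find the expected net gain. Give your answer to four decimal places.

E[payout] = 440·2/15 + 420·4/15 + 240·2/15 + 180·1/6 + 110·3/10
 = 176/3 + 112 + 32 + 30 + 33
 = 797/3
Net = 797/3 - 189 = 230/3

76.6667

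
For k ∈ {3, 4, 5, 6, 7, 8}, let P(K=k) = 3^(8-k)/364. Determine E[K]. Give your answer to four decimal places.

3.4918

E[K] = Σ k·P(K=k)
 = 3·243/364 + 4·81/364 + 5·27/364 + 6·9/364 + 7·3/364 + 8·1/364
 = 729/364 + 81/91 + 135/364 + 27/182 + 3/52 + 2/91
 = 1271/364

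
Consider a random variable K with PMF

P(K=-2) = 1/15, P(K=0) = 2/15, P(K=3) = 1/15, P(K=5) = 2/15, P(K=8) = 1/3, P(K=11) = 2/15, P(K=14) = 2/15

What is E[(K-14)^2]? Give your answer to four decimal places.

E[(K-14)^2] = Σ (k-14)^2·P(K=k)
 = 256·1/15 + 196·2/15 + 121·1/15 + 81·2/15 + 36·1/3 + 9·2/15 + 0·2/15
 = 256/15 + 392/15 + 121/15 + 54/5 + 12 + 6/5 + 0
 = 1129/15

75.2667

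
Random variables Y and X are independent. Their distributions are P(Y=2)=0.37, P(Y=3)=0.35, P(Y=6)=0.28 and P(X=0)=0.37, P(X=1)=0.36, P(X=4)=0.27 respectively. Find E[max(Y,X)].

3.7643

E[max(Y,X)] = Σ_y Σ_x max(y,x) · P(Y=y)P(X=x)
 = 2·0.1369 + 2·0.1332 + 4·0.0999 + 3·0.1295 + 3·0.126 + 4·0.0945 + 6·0.1036 + 6·0.1008 + 6·0.0756
 = 0.2738 + 0.2664 + 0.3996 + 0.3885 + 0.378 + 0.378 + 0.6216 + 0.6048 + 0.4536
 = 3.7643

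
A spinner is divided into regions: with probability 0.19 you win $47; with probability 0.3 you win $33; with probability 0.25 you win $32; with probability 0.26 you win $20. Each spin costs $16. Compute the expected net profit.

16.03

E[payout] = 47·0.19 + 33·0.3 + 32·0.25 + 20·0.26
 = 8.93 + 9.9 + 8 + 5.2
 = 32.03
Net = 32.03 - 16 = 16.03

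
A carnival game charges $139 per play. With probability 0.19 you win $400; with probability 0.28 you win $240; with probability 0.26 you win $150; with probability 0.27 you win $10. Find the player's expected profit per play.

45.9

E[payout] = 400·0.19 + 240·0.28 + 150·0.26 + 10·0.27
 = 76 + 67.2 + 39 + 2.7
 = 184.9
Net = 184.9 - 139 = 45.9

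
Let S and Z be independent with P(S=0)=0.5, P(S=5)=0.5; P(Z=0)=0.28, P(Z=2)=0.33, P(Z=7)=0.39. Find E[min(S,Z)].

1.305

E[min(S,Z)] = Σ_s Σ_z min(s,z) · P(S=s)P(Z=z)
 = 0·0.14 + 0·0.165 + 0·0.195 + 0·0.14 + 2·0.165 + 5·0.195
 = 0 + 0 + 0 + 0 + 0.33 + 0.975
 = 1.305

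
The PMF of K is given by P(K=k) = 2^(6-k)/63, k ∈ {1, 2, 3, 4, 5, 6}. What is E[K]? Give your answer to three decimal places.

E[K] = Σ k·P(K=k)
 = 1·32/63 + 2·16/63 + 3·8/63 + 4·4/63 + 5·2/63 + 6·1/63
 = 32/63 + 32/63 + 8/21 + 16/63 + 10/63 + 2/21
 = 40/21

1.905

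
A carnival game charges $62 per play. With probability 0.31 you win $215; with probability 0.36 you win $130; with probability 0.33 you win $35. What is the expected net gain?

63

E[payout] = 215·0.31 + 130·0.36 + 35·0.33
 = 66.65 + 46.8 + 11.55
 = 125
Net = 125 - 62 = 63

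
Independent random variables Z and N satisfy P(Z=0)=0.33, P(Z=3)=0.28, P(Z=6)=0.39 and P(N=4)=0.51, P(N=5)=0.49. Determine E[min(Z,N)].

2.5911

E[min(Z,N)] = Σ_z Σ_n min(z,n) · P(Z=z)P(N=n)
 = 0·0.1683 + 0·0.1617 + 3·0.1428 + 3·0.1372 + 4·0.1989 + 5·0.1911
 = 0 + 0 + 0.4284 + 0.4116 + 0.7956 + 0.9555
 = 2.5911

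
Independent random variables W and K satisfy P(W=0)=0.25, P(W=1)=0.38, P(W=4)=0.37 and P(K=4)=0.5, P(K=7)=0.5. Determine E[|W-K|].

E[|W-K|] = Σ_w Σ_k |w-k| · P(W=w)P(K=k)
 = 4·0.125 + 7·0.125 + 3·0.19 + 6·0.19 + 0·0.185 + 3·0.185
 = 0.5 + 0.875 + 0.57 + 1.14 + 0 + 0.555
 = 3.64

3.64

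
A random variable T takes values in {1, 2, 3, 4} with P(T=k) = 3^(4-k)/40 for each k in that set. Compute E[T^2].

2.65

E[T^2] = Σ t^2·P(T=t)
 = 1·27/40 + 4·9/40 + 9·3/40 + 16·1/40
 = 27/40 + 9/10 + 27/40 + 2/5
 = 53/20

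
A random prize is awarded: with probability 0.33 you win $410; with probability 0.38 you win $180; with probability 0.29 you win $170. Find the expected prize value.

253

E[payout] = 410·0.33 + 180·0.38 + 170·0.29
 = 135.3 + 68.4 + 49.3
 = 253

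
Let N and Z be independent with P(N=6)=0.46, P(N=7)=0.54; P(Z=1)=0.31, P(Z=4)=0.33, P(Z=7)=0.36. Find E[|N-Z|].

2.7212

E[|N-Z|] = Σ_n Σ_z |n-z| · P(N=n)P(Z=z)
 = 5·0.1426 + 2·0.1518 + 1·0.1656 + 6·0.1674 + 3·0.1782 + 0·0.1944
 = 0.713 + 0.3036 + 0.1656 + 1.0044 + 0.5346 + 0
 = 2.7212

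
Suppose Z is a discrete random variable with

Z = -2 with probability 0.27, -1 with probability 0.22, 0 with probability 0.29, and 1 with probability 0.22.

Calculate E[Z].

-0.54

E[Z] = Σ z·P(Z=z)
 = (-2)·0.27 + (-1)·0.22 + 0·0.29 + 1·0.22
 = (-0.54) + (-0.22) + 0 + 0.22
 = -0.54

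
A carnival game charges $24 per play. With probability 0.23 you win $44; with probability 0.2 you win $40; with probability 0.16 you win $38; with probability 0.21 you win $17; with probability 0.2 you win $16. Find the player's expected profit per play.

6.97

E[payout] = 44·0.23 + 40·0.2 + 38·0.16 + 17·0.21 + 16·0.2
 = 10.12 + 8 + 6.08 + 3.57 + 3.2
 = 30.97
Net = 30.97 - 24 = 6.97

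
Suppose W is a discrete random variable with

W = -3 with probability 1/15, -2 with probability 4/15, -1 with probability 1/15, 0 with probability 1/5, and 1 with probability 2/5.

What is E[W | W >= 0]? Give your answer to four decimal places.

P(W >= 0) = 1/5 + 2/5 = 3/5.
E[W | W >= 0] = [0·1/5 + 1·2/5] / (3/5)
 = 2/5 / (3/5)
 = 2/3

0.6667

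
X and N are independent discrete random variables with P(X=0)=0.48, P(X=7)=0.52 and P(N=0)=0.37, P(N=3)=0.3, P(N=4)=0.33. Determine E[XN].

E[XN] = Σ_x Σ_n xn · P(X=x)P(N=n)
 = 0·0.1776 + 0·0.144 + 0·0.1584 + 0·0.1924 + 21·0.156 + 28·0.1716
 = 0 + 0 + 0 + 0 + 3.276 + 4.8048
 = 8.0808

8.0808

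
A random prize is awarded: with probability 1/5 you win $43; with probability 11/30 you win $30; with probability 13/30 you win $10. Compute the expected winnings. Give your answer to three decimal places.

23.933

E[payout] = 43·1/5 + 30·11/30 + 10·13/30
 = 43/5 + 11 + 13/3
 = 359/15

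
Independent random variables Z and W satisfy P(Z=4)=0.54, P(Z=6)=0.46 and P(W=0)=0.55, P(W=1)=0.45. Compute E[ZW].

E[ZW] = Σ_z Σ_w zw · P(Z=z)P(W=w)
 = 0·0.297 + 4·0.243 + 0·0.253 + 6·0.207
 = 0 + 0.972 + 0 + 1.242
 = 2.214

2.214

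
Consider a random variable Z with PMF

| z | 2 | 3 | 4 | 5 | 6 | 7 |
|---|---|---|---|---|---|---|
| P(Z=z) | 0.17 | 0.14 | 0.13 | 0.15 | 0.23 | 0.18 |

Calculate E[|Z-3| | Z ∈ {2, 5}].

P(Z ∈ {2, 5}) = 0.17 + 0.15 = 0.32.
E[|Z-3| | Z ∈ {2, 5}] = [1·0.17 + 2·0.15] / 0.32
 = 0.47 / 0.32
 = 47/32

1.46875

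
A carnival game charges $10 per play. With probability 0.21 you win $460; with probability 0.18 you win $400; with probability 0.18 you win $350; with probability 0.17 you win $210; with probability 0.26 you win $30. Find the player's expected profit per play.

265.1

E[payout] = 460·0.21 + 400·0.18 + 350·0.18 + 210·0.17 + 30·0.26
 = 96.6 + 72 + 63 + 35.7 + 7.8
 = 275.1
Net = 275.1 - 10 = 265.1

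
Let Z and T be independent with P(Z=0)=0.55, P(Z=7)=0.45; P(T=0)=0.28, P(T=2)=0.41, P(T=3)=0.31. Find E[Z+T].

E[Z+T] = Σ_z Σ_t (z+t) · P(Z=z)P(T=t)
 = 0·0.154 + 2·0.2255 + 3·0.1705 + 7·0.126 + 9·0.1845 + 10·0.1395
 = 0 + 0.451 + 0.5115 + 0.882 + 1.6605 + 1.395
 = 4.9

4.9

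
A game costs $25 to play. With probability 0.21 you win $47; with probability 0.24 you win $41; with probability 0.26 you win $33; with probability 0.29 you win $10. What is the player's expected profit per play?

6.19

E[payout] = 47·0.21 + 41·0.24 + 33·0.26 + 10·0.29
 = 9.87 + 9.84 + 8.58 + 2.9
 = 31.19
Net = 31.19 - 25 = 6.19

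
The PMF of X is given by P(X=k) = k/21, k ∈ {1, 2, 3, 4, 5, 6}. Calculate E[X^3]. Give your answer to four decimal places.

E[X^3] = Σ x^3·P(X=x)
 = 1·1/21 + 8·2/21 + 27·1/7 + 64·4/21 + 125·5/21 + 216·2/7
 = 1/21 + 16/21 + 27/7 + 256/21 + 625/21 + 432/7
 = 325/3

108.3333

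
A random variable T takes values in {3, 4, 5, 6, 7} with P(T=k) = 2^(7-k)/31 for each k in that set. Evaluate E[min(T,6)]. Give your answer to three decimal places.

E[min(T,6)] = Σ min(t,6)·P(T=t)
 = 3·16/31 + 4·8/31 + 5·4/31 + 6·2/31 + 6·1/31
 = 48/31 + 32/31 + 20/31 + 12/31 + 6/31
 = 118/31

3.806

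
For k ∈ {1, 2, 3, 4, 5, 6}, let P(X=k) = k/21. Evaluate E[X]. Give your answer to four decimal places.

E[X] = Σ x·P(X=x)
 = 1·1/21 + 2·2/21 + 3·1/7 + 4·4/21 + 5·5/21 + 6·2/7
 = 1/21 + 4/21 + 3/7 + 16/21 + 25/21 + 12/7
 = 13/3

4.3333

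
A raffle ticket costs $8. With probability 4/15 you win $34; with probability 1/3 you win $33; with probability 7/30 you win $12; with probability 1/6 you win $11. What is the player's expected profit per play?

E[payout] = 34·4/15 + 33·1/3 + 12·7/30 + 11·1/6
 = 136/15 + 11 + 14/5 + 11/6
 = 247/10
Net = 247/10 - 8 = 167/10

16.7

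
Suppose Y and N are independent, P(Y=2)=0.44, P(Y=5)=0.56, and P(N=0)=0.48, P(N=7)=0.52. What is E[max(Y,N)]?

E[max(Y,N)] = Σ_y Σ_n max(y,n) · P(Y=y)P(N=n)
 = 2·0.2112 + 7·0.2288 + 5·0.2688 + 7·0.2912
 = 0.4224 + 1.6016 + 1.344 + 2.0384
 = 5.4064

5.4064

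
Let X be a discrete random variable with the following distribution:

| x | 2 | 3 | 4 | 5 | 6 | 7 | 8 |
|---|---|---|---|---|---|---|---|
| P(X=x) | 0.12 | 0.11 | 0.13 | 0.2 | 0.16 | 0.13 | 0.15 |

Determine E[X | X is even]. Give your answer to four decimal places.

5.2143

P(X is even) = 0.12 + 0.13 + 0.16 + 0.15 = 0.56.
E[X | X is even] = [2·0.12 + 4·0.13 + 6·0.16 + 8·0.15] / 0.56
 = 2.92 / 0.56
 = 73/14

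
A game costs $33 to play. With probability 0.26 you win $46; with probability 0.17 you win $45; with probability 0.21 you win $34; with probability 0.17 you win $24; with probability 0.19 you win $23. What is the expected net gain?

E[payout] = 46·0.26 + 45·0.17 + 34·0.21 + 24·0.17 + 23·0.19
 = 11.96 + 7.65 + 7.14 + 4.08 + 4.37
 = 35.2
Net = 35.2 - 33 = 2.2

2.2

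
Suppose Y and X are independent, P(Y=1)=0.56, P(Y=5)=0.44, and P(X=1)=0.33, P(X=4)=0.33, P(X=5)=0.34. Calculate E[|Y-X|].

2.042

E[|Y-X|] = Σ_y Σ_x |y-x| · P(Y=y)P(X=x)
 = 0·0.1848 + 3·0.1848 + 4·0.1904 + 4·0.1452 + 1·0.1452 + 0·0.1496
 = 0 + 0.5544 + 0.7616 + 0.5808 + 0.1452 + 0
 = 2.042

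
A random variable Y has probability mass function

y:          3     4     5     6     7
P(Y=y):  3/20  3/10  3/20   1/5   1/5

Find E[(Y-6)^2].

E[(Y-6)^2] = Σ (y-6)^2·P(Y=y)
 = 9·3/20 + 4·3/10 + 1·3/20 + 0·1/5 + 1·1/5
 = 27/20 + 6/5 + 3/20 + 0 + 1/5
 = 29/10

2.9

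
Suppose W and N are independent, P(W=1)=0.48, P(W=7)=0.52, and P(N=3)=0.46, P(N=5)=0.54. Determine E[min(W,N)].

2.6016

E[min(W,N)] = Σ_w Σ_n min(w,n) · P(W=w)P(N=n)
 = 1·0.2208 + 1·0.2592 + 3·0.2392 + 5·0.2808
 = 0.2208 + 0.2592 + 0.7176 + 1.404
 = 2.6016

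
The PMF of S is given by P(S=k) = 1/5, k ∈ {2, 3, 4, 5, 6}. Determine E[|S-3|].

1.4

E[|S-3|] = Σ |s-3|·P(S=s)
 = 1·1/5 + 0·1/5 + 1·1/5 + 2·1/5 + 3·1/5
 = 1/5 + 0 + 1/5 + 2/5 + 3/5
 = 7/5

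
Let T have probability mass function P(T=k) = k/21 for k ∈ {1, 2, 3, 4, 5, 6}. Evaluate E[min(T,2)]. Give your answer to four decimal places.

E[min(T,2)] = Σ min(t,2)·P(T=t)
 = 1·1/21 + 2·2/21 + 2·1/7 + 2·4/21 + 2·5/21 + 2·2/7
 = 1/21 + 4/21 + 2/7 + 8/21 + 10/21 + 4/7
 = 41/21

1.9524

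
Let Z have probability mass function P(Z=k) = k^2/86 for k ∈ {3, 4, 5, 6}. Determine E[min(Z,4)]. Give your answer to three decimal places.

E[min(Z,4)] = Σ min(z,4)·P(Z=z)
 = 3·9/86 + 4·8/43 + 4·25/86 + 4·18/43
 = 27/86 + 32/43 + 50/43 + 72/43
 = 335/86

3.895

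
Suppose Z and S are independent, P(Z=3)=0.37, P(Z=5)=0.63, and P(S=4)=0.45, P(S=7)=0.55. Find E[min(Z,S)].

E[min(Z,S)] = Σ_z Σ_s min(z,s) · P(Z=z)P(S=s)
 = 3·0.1665 + 3·0.2035 + 4·0.2835 + 5·0.3465
 = 0.4995 + 0.6105 + 1.134 + 1.7325
 = 3.9765

3.9765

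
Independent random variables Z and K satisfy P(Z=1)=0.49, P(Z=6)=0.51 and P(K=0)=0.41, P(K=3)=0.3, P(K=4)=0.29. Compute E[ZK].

7.313

E[ZK] = Σ_z Σ_k zk · P(Z=z)P(K=k)
 = 0·0.2009 + 3·0.147 + 4·0.1421 + 0·0.2091 + 18·0.153 + 24·0.1479
 = 0 + 0.441 + 0.5684 + 0 + 2.754 + 3.5496
 = 7.313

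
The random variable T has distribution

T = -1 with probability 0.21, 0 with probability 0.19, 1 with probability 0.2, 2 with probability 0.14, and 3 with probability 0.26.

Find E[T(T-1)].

E[T(T-1)] = Σ t(t-1)·P(T=t)
 = 2·0.21 + 0·0.19 + 0·0.2 + 2·0.14 + 6·0.26
 = 0.42 + 0 + 0 + 0.28 + 1.56
 = 2.26

2.26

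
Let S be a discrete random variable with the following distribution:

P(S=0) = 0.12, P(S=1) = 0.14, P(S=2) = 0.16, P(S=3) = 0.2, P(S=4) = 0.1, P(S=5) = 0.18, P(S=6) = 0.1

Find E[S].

2.96

E[S] = Σ s·P(S=s)
 = 0·0.12 + 1·0.14 + 2·0.16 + 3·0.2 + 4·0.1 + 5·0.18 + 6·0.1
 = 0 + 0.14 + 0.32 + 0.6 + 0.4 + 0.9 + 0.6
 = 2.96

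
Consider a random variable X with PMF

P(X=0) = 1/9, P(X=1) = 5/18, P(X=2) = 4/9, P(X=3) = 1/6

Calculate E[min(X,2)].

1.5

E[min(X,2)] = Σ min(x,2)·P(X=x)
 = 0·1/9 + 1·5/18 + 2·4/9 + 2·1/6
 = 0 + 5/18 + 8/9 + 1/3
 = 3/2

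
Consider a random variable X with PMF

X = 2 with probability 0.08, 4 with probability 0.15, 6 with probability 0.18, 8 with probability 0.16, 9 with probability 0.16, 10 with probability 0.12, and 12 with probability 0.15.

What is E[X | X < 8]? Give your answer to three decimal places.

4.488

P(X < 8) = 0.08 + 0.15 + 0.18 = 0.41.
E[X | X < 8] = [2·0.08 + 4·0.15 + 6·0.18] / 0.41
 = 1.84 / 0.41
 = 184/41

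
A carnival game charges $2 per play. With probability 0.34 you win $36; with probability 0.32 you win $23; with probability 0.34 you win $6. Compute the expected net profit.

19.64

E[payout] = 36·0.34 + 23·0.32 + 6·0.34
 = 12.24 + 7.36 + 2.04
 = 21.64
Net = 21.64 - 2 = 19.64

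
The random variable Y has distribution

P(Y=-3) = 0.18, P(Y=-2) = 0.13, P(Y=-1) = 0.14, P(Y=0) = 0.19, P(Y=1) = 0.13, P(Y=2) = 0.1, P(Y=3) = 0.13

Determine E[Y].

E[Y] = Σ y·P(Y=y)
 = (-3)·0.18 + (-2)·0.13 + (-1)·0.14 + 0·0.19 + 1·0.13 + 2·0.1 + 3·0.13
 = (-0.54) + (-0.26) + (-0.14) + 0 + 0.13 + 0.2 + 0.39
 = -0.22

-0.22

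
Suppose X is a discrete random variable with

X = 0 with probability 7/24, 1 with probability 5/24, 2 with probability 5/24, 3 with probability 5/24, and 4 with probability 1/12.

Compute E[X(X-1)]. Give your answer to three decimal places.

2.667

E[X(X-1)] = Σ x(x-1)·P(X=x)
 = 0·7/24 + 0·5/24 + 2·5/24 + 6·5/24 + 12·1/12
 = 0 + 0 + 5/12 + 5/4 + 1
 = 8/3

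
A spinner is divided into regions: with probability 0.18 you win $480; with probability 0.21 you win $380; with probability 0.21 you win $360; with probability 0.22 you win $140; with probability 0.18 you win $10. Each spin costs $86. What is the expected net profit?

188.4

E[payout] = 480·0.18 + 380·0.21 + 360·0.21 + 140·0.22 + 10·0.18
 = 86.4 + 79.8 + 75.6 + 30.8 + 1.8
 = 274.4
Net = 274.4 - 86 = 188.4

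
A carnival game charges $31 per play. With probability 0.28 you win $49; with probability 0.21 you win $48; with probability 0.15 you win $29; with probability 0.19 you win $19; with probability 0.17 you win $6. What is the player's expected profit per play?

E[payout] = 49·0.28 + 48·0.21 + 29·0.15 + 19·0.19 + 6·0.17
 = 13.72 + 10.08 + 4.35 + 3.61 + 1.02
 = 32.78
Net = 32.78 - 31 = 1.78

1.78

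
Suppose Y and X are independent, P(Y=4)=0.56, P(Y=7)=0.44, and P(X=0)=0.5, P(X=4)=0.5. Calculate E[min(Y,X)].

2

E[min(Y,X)] = Σ_y Σ_x min(y,x) · P(Y=y)P(X=x)
 = 0·0.28 + 4·0.28 + 0·0.22 + 4·0.22
 = 0 + 1.12 + 0 + 0.88
 = 2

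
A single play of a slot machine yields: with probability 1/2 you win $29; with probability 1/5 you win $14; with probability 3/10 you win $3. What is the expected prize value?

18.2

E[payout] = 29·1/2 + 14·1/5 + 3·3/10
 = 29/2 + 14/5 + 9/10
 = 91/5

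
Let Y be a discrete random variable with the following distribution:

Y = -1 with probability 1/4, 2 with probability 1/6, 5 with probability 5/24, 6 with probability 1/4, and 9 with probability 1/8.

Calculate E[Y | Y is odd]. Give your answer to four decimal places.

P(Y is odd) = 1/4 + 5/24 + 1/8 = 7/12.
E[Y | Y is odd] = [(-1)·1/4 + 5·5/24 + 9·1/8] / (7/12)
 = 23/12 / (7/12)
 = 23/7

3.2857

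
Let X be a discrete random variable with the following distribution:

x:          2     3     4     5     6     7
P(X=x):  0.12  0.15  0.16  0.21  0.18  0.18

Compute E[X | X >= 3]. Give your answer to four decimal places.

P(X >= 3) = 0.15 + 0.16 + 0.21 + 0.18 + 0.18 = 0.88.
E[X | X >= 3] = [3·0.15 + 4·0.16 + 5·0.21 + 6·0.18 + 7·0.18] / 0.88
 = 4.48 / 0.88
 = 56/11

5.0909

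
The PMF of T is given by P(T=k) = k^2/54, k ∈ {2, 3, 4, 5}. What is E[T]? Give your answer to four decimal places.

4.1481

E[T] = Σ t·P(T=t)
 = 2·2/27 + 3·1/6 + 4·8/27 + 5·25/54
 = 4/27 + 1/2 + 32/27 + 125/54
 = 112/27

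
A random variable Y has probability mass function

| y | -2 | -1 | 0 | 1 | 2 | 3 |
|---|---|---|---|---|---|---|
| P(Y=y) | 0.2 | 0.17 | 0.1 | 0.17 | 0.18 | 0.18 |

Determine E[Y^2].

E[Y^2] = Σ y^2·P(Y=y)
 = 4·0.2 + 1·0.17 + 0·0.1 + 1·0.17 + 4·0.18 + 9·0.18
 = 0.8 + 0.17 + 0 + 0.17 + 0.72 + 1.62
 = 3.48

3.48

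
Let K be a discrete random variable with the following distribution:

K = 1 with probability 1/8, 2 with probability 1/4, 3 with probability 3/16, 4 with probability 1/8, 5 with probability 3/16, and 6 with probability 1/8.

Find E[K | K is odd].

P(K is odd) = 1/8 + 3/16 + 3/16 = 1/2.
E[K | K is odd] = [1·1/8 + 3·3/16 + 5·3/16] / (1/2)
 = 13/8 / (1/2)
 = 13/4

3.25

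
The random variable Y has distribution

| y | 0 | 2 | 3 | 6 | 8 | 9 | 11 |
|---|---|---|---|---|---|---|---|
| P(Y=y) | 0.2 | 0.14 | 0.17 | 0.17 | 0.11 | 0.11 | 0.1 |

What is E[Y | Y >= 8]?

P(Y >= 8) = 0.11 + 0.11 + 0.1 = 0.32.
E[Y | Y >= 8] = [8·0.11 + 9·0.11 + 11·0.1] / 0.32
 = 2.97 / 0.32
 = 297/32

9.28125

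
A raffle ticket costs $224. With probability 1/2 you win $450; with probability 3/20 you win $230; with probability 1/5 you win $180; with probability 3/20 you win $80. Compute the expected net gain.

83.5

E[payout] = 450·1/2 + 230·3/20 + 180·1/5 + 80·3/20
 = 225 + 69/2 + 36 + 12
 = 615/2
Net = 615/2 - 224 = 167/2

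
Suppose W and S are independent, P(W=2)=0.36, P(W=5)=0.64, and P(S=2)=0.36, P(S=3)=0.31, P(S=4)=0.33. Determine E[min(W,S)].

2.6208

E[min(W,S)] = Σ_w Σ_s min(w,s) · P(W=w)P(S=s)
 = 2·0.1296 + 2·0.1116 + 2·0.1188 + 2·0.2304 + 3·0.1984 + 4·0.2112
 = 0.2592 + 0.2232 + 0.2376 + 0.4608 + 0.5952 + 0.8448
 = 2.6208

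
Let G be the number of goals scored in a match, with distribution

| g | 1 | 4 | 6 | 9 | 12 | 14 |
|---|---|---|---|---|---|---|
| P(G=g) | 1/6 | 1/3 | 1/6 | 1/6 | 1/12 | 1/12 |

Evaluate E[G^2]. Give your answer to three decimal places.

53.333

E[G^2] = Σ g^2·P(G=g)
 = 1·1/6 + 16·1/3 + 36·1/6 + 81·1/6 + 144·1/12 + 196·1/12
 = 1/6 + 16/3 + 6 + 27/2 + 12 + 49/3
 = 160/3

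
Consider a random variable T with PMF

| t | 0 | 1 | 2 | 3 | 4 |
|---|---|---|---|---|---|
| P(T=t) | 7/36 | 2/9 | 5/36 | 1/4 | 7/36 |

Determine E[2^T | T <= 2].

P(T <= 2) = 7/36 + 2/9 + 5/36 = 5/9.
E[2^T | T <= 2] = [1·7/36 + 2·2/9 + 4·5/36] / (5/9)
 = 43/36 / (5/9)
 = 43/20

2.15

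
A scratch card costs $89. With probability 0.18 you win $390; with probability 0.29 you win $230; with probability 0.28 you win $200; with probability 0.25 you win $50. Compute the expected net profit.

116.4

E[payout] = 390·0.18 + 230·0.29 + 200·0.28 + 50·0.25
 = 70.2 + 66.7 + 56 + 12.5
 = 205.4
Net = 205.4 - 89 = 116.4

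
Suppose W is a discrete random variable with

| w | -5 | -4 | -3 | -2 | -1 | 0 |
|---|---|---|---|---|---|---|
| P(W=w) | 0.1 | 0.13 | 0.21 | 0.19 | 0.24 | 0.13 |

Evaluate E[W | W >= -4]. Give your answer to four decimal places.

P(W >= -4) = 0.13 + 0.21 + 0.19 + 0.24 + 0.13 = 0.9.
E[W | W >= -4] = [(-4)·0.13 + (-3)·0.21 + (-2)·0.19 + (-1)·0.24 + 0·0.13] / 0.9
 = -1.77 / 0.9
 = -59/30

-1.9667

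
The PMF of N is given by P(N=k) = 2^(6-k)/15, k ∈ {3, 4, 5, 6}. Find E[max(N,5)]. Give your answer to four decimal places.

5.0667

E[max(N,5)] = Σ max(n,5)·P(N=n)
 = 5·8/15 + 5·4/15 + 5·2/15 + 6·1/15
 = 8/3 + 4/3 + 2/3 + 2/5
 = 76/15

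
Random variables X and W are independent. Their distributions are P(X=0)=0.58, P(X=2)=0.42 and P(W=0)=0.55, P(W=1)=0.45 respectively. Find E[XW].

E[XW] = Σ_x Σ_w xw · P(X=x)P(W=w)
 = 0·0.319 + 0·0.261 + 0·0.231 + 2·0.189
 = 0 + 0 + 0 + 0.378
 = 0.378

0.378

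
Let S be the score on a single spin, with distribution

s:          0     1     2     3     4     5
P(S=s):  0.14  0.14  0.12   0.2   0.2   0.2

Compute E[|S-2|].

1.62

E[|S-2|] = Σ |s-2|·P(S=s)
 = 2·0.14 + 1·0.14 + 0·0.12 + 1·0.2 + 2·0.2 + 3·0.2
 = 0.28 + 0.14 + 0 + 0.2 + 0.4 + 0.6
 = 1.62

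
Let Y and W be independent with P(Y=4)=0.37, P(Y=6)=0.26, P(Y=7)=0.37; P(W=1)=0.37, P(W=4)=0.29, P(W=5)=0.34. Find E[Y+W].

E[Y+W] = Σ_y Σ_w (y+w) · P(Y=y)P(W=w)
 = 5·0.1369 + 8·0.1073 + 9·0.1258 + 7·0.0962 + 10·0.0754 + 11·0.0884 + 8·0.1369 + 11·0.1073 + 12·0.1258
 = 0.6845 + 0.8584 + 1.1322 + 0.6734 + 0.754 + 0.9724 + 1.0952 + 1.1803 + 1.5096
 = 8.86

8.86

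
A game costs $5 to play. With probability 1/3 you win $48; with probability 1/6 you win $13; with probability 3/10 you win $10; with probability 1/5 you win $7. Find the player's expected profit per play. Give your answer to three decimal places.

17.567

E[payout] = 48·1/3 + 13·1/6 + 10·3/10 + 7·1/5
 = 16 + 13/6 + 3 + 7/5
 = 677/30
Net = 677/30 - 5 = 527/30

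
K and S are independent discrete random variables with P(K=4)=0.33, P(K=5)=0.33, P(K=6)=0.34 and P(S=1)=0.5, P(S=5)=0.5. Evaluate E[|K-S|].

E[|K-S|] = Σ_k Σ_s |k-s| · P(K=k)P(S=s)
 = 3·0.165 + 1·0.165 + 4·0.165 + 0·0.165 + 5·0.17 + 1·0.17
 = 0.495 + 0.165 + 0.66 + 0 + 0.85 + 0.17
 = 2.34

2.34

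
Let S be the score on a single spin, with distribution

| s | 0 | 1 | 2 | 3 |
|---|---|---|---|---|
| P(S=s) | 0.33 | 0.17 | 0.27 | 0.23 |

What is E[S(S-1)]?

1.92

E[S(S-1)] = Σ s(s-1)·P(S=s)
 = 0·0.33 + 0·0.17 + 2·0.27 + 6·0.23
 = 0 + 0 + 0.54 + 1.38
 = 1.92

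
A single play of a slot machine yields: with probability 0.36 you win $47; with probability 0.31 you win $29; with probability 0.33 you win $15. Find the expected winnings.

E[payout] = 47·0.36 + 29·0.31 + 15·0.33
 = 16.92 + 8.99 + 4.95
 = 30.86

30.86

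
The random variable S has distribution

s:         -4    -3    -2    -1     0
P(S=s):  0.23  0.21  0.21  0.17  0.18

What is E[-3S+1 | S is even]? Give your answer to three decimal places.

P(S is even) = 0.23 + 0.21 + 0.18 = 0.62.
E[-3S+1 | S is even] = [13·0.23 + 7·0.21 + 1·0.18] / 0.62
 = 4.64 / 0.62
 = 232/31

7.484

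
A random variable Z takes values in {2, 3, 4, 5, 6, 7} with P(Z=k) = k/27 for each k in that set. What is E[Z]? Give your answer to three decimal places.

5.148

E[Z] = Σ z·P(Z=z)
 = 2·2/27 + 3·1/9 + 4·4/27 + 5·5/27 + 6·2/9 + 7·7/27
 = 4/27 + 1/3 + 16/27 + 25/27 + 4/3 + 49/27
 = 139/27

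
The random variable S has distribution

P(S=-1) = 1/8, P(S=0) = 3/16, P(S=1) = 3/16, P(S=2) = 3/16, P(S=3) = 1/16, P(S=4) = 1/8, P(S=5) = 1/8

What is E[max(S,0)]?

1.875

E[max(S,0)] = Σ max(s,0)·P(S=s)
 = 0·1/8 + 0·3/16 + 1·3/16 + 2·3/16 + 3·1/16 + 4·1/8 + 5·1/8
 = 0 + 0 + 3/16 + 3/8 + 3/16 + 1/2 + 5/8
 = 15/8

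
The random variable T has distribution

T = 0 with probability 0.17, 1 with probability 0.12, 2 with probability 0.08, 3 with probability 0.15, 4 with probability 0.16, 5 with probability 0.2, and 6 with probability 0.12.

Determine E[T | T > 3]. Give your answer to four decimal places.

4.9167

P(T > 3) = 0.16 + 0.2 + 0.12 = 0.48.
E[T | T > 3] = [4·0.16 + 5·0.2 + 6·0.12] / 0.48
 = 2.36 / 0.48
 = 59/12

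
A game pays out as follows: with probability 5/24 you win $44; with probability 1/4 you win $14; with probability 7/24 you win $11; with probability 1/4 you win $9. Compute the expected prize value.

18.125

E[payout] = 44·5/24 + 14·1/4 + 11·7/24 + 9·1/4
 = 55/6 + 7/2 + 77/24 + 9/4
 = 145/8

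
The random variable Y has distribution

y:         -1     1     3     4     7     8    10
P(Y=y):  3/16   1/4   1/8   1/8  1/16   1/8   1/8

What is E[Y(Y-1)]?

23.5

E[Y(Y-1)] = Σ y(y-1)·P(Y=y)
 = 2·3/16 + 0·1/4 + 6·1/8 + 12·1/8 + 42·1/16 + 56·1/8 + 90·1/8
 = 3/8 + 0 + 3/4 + 3/2 + 21/8 + 7 + 45/4
 = 47/2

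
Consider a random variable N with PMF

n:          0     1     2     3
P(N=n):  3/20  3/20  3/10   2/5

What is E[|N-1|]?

1.25

E[|N-1|] = Σ |n-1|·P(N=n)
 = 1·3/20 + 0·3/20 + 1·3/10 + 2·2/5
 = 3/20 + 0 + 3/10 + 4/5
 = 5/4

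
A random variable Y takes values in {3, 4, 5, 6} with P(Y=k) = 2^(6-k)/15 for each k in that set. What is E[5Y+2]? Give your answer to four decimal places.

E[5Y+2] = Σ (5y+2)·P(Y=y)
 = 17·8/15 + 22·4/15 + 27·2/15 + 32·1/15
 = 136/15 + 88/15 + 18/5 + 32/15
 = 62/3

20.6667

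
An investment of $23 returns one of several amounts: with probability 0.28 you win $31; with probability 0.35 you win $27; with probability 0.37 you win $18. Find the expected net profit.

E[payout] = 31·0.28 + 27·0.35 + 18·0.37
 = 8.68 + 9.45 + 6.66
 = 24.79
Net = 24.79 - 23 = 1.79

1.79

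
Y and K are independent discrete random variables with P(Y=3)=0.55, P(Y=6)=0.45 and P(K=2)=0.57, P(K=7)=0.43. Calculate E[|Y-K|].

E[|Y-K|] = Σ_y Σ_k |y-k| · P(Y=y)P(K=k)
 = 1·0.3135 + 4·0.2365 + 4·0.2565 + 1·0.1935
 = 0.3135 + 0.946 + 1.026 + 0.1935
 = 2.479

2.479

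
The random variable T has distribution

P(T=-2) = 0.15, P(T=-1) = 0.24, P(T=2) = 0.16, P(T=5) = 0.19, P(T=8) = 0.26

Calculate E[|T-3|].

E[|T-3|] = Σ |t-3|·P(T=t)
 = 5·0.15 + 4·0.24 + 1·0.16 + 2·0.19 + 5·0.26
 = 0.75 + 0.96 + 0.16 + 0.38 + 1.3
 = 3.55

3.55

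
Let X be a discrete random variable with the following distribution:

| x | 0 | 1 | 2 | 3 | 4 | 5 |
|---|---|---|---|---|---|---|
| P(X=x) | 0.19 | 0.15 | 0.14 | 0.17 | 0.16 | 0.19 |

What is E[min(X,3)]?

E[min(X,3)] = Σ min(x,3)·P(X=x)
 = 0·0.19 + 1·0.15 + 2·0.14 + 3·0.17 + 3·0.16 + 3·0.19
 = 0 + 0.15 + 0.28 + 0.51 + 0.48 + 0.57
 = 1.99

1.99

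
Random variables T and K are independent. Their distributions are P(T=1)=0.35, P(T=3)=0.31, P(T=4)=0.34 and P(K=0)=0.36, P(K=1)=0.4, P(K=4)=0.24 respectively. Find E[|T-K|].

1.9328

E[|T-K|] = Σ_t Σ_k |t-k| · P(T=t)P(K=k)
 = 1·0.126 + 0·0.14 + 3·0.084 + 3·0.1116 + 2·0.124 + 1·0.0744 + 4·0.1224 + 3·0.136 + 0·0.0816
 = 0.126 + 0 + 0.252 + 0.3348 + 0.248 + 0.0744 + 0.4896 + 0.408 + 0
 = 1.9328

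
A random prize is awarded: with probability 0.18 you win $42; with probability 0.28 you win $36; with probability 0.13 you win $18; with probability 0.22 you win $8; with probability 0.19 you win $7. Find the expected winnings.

23.07

E[payout] = 42·0.18 + 36·0.28 + 18·0.13 + 8·0.22 + 7·0.19
 = 7.56 + 10.08 + 2.34 + 1.76 + 1.33
 = 23.07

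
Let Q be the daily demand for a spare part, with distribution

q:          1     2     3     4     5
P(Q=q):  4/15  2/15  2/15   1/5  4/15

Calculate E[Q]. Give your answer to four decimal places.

E[Q] = Σ q·P(Q=q)
 = 1·4/15 + 2·2/15 + 3·2/15 + 4·1/5 + 5·4/15
 = 4/15 + 4/15 + 2/5 + 4/5 + 4/3
 = 46/15

3.0667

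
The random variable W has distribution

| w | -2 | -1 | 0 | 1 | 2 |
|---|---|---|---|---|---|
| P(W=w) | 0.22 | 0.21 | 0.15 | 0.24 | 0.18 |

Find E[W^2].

E[W^2] = Σ w^2·P(W=w)
 = 4·0.22 + 1·0.21 + 0·0.15 + 1·0.24 + 4·0.18
 = 0.88 + 0.21 + 0 + 0.24 + 0.72
 = 2.05

2.05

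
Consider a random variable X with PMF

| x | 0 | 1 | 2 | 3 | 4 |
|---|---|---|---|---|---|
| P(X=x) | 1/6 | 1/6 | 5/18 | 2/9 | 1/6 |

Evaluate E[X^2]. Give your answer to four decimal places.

5.9444

E[X^2] = Σ x^2·P(X=x)
 = 0·1/6 + 1·1/6 + 4·5/18 + 9·2/9 + 16·1/6
 = 0 + 1/6 + 10/9 + 2 + 8/3
 = 107/18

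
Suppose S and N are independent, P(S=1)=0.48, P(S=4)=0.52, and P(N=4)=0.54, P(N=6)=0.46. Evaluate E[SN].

12.5952

E[SN] = Σ_s Σ_n sn · P(S=s)P(N=n)
 = 4·0.2592 + 6·0.2208 + 16·0.2808 + 24·0.2392
 = 1.0368 + 1.3248 + 4.4928 + 5.7408
 = 12.5952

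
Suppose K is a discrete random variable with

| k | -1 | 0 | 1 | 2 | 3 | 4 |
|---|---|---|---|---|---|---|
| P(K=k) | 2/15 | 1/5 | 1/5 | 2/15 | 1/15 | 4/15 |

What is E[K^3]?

E[K^3] = Σ k^3·P(K=k)
 = (-1)·2/15 + 0·1/5 + 1·1/5 + 8·2/15 + 27·1/15 + 64·4/15
 = (-2/15) + 0 + 1/5 + 16/15 + 9/5 + 256/15
 = 20

20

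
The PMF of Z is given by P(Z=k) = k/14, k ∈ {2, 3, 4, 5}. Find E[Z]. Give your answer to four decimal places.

E[Z] = Σ z·P(Z=z)
 = 2·1/7 + 3·3/14 + 4·2/7 + 5·5/14
 = 2/7 + 9/14 + 8/7 + 25/14
 = 27/7

3.8571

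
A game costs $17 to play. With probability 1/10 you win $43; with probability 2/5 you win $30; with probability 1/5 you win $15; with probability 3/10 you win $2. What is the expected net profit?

E[payout] = 43·1/10 + 30·2/5 + 15·1/5 + 2·3/10
 = 43/10 + 12 + 3 + 3/5
 = 199/10
Net = 199/10 - 17 = 29/10

2.9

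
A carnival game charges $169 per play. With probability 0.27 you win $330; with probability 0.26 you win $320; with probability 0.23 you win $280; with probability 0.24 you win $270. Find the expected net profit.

E[payout] = 330·0.27 + 320·0.26 + 280·0.23 + 270·0.24
 = 89.1 + 83.2 + 64.4 + 64.8
 = 301.5
Net = 301.5 - 169 = 132.5

132.5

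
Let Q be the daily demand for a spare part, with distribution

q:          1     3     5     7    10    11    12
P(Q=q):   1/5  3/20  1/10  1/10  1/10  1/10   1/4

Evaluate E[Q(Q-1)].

60.1

E[Q(Q-1)] = Σ q(q-1)·P(Q=q)
 = 0·1/5 + 6·3/20 + 20·1/10 + 42·1/10 + 90·1/10 + 110·1/10 + 132·1/4
 = 0 + 9/10 + 2 + 21/5 + 9 + 11 + 33
 = 601/10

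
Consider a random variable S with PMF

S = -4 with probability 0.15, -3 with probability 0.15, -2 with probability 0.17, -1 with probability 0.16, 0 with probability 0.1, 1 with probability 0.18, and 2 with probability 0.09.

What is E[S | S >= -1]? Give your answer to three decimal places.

0.377

P(S >= -1) = 0.16 + 0.1 + 0.18 + 0.09 = 0.53.
E[S | S >= -1] = [(-1)·0.16 + 0·0.1 + 1·0.18 + 2·0.09] / 0.53
 = 0.2 / 0.53
 = 20/53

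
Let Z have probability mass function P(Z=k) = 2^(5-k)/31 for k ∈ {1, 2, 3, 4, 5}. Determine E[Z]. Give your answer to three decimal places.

E[Z] = Σ z·P(Z=z)
 = 1·16/31 + 2·8/31 + 3·4/31 + 4·2/31 + 5·1/31
 = 16/31 + 16/31 + 12/31 + 8/31 + 5/31
 = 57/31

1.839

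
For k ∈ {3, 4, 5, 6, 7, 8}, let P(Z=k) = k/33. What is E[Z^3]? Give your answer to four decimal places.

E[Z^3] = Σ z^3·P(Z=z)
 = 27·1/11 + 64·4/33 + 125·5/33 + 216·2/11 + 343·7/33 + 512·8/33
 = 27/11 + 256/33 + 625/33 + 432/11 + 2401/33 + 4096/33
 = 8755/33

265.3030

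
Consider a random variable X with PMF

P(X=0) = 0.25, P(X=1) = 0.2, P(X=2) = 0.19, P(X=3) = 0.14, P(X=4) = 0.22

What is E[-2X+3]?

-0.76

E[-2X+3] = Σ (-2x+3)·P(X=x)
 = 3·0.25 + 1·0.2 + (-1)·0.19 + (-3)·0.14 + (-5)·0.22
 = 0.75 + 0.2 + (-0.19) + (-0.42) + (-1.1)
 = -0.76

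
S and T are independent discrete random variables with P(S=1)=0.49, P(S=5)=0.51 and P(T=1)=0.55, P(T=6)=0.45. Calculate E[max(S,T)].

E[max(S,T)] = Σ_s Σ_t max(s,t) · P(S=s)P(T=t)
 = 1·0.2695 + 6·0.2205 + 5·0.2805 + 6·0.2295
 = 0.2695 + 1.323 + 1.4025 + 1.377
 = 4.372

4.372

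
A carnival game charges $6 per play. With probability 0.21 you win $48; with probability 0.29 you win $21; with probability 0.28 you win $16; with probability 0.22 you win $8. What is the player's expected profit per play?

E[payout] = 48·0.21 + 21·0.29 + 16·0.28 + 8·0.22
 = 10.08 + 6.09 + 4.48 + 1.76
 = 22.41
Net = 22.41 - 6 = 16.41

16.41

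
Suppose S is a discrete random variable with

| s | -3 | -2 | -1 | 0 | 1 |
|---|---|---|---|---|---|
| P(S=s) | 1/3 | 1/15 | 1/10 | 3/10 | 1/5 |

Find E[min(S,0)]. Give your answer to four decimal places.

E[min(S,0)] = Σ min(s,0)·P(S=s)
 = (-3)·1/3 + (-2)·1/15 + (-1)·1/10 + 0·3/10 + 0·1/5
 = (-1) + (-2/15) + (-1/10) + 0 + 0
 = -37/30

-1.2333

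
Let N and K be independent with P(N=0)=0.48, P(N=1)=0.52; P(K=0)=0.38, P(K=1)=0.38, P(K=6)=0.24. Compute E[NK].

0.9464

E[NK] = Σ_n Σ_k nk · P(N=n)P(K=k)
 = 0·0.1824 + 0·0.1824 + 0·0.1152 + 0·0.1976 + 1·0.1976 + 6·0.1248
 = 0 + 0 + 0 + 0 + 0.1976 + 0.7488
 = 0.9464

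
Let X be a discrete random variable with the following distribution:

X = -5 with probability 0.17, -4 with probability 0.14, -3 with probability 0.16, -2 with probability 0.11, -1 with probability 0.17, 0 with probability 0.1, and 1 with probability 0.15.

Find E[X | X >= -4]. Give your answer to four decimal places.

-1.5422

P(X >= -4) = 0.14 + 0.16 + 0.11 + 0.17 + 0.1 + 0.15 = 0.83.
E[X | X >= -4] = [(-4)·0.14 + (-3)·0.16 + (-2)·0.11 + (-1)·0.17 + 0·0.1 + 1·0.15] / 0.83
 = -1.28 / 0.83
 = -128/83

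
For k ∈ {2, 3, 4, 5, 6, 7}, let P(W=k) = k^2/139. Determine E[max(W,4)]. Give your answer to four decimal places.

E[max(W,4)] = Σ max(w,4)·P(W=w)
 = 4·4/139 + 4·9/139 + 4·16/139 + 5·25/139 + 6·36/139 + 7·49/139
 = 16/139 + 36/139 + 64/139 + 125/139 + 216/139 + 343/139
 = 800/139

5.7554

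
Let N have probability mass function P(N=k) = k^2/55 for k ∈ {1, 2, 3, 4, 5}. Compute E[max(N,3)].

E[max(N,3)] = Σ max(n,3)·P(N=n)
 = 3·1/55 + 3·4/55 + 3·9/55 + 4·16/55 + 5·5/11
 = 3/55 + 12/55 + 27/55 + 64/55 + 25/11
 = 21/5

4.2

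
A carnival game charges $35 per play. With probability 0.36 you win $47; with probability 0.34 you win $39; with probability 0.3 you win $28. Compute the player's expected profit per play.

3.58

E[payout] = 47·0.36 + 39·0.34 + 28·0.3
 = 16.92 + 13.26 + 8.4
 = 38.58
Net = 38.58 - 35 = 3.58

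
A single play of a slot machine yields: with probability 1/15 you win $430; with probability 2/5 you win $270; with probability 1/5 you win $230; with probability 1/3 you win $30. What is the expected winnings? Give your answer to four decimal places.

192.6667

E[payout] = 430·1/15 + 270·2/5 + 230·1/5 + 30·1/3
 = 86/3 + 108 + 46 + 10
 = 578/3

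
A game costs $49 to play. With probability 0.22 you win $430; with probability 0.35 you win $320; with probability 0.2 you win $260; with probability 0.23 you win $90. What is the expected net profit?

E[payout] = 430·0.22 + 320·0.35 + 260·0.2 + 90·0.23
 = 94.6 + 112 + 52 + 20.7
 = 279.3
Net = 279.3 - 49 = 230.3

230.3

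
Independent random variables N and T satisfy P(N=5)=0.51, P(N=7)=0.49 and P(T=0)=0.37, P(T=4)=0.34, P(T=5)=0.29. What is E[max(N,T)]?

E[max(N,T)] = Σ_n Σ_t max(n,t) · P(N=n)P(T=t)
 = 5·0.1887 + 5·0.1734 + 5·0.1479 + 7·0.1813 + 7·0.1666 + 7·0.1421
 = 0.9435 + 0.867 + 0.7395 + 1.2691 + 1.1662 + 0.9947
 = 5.98

5.98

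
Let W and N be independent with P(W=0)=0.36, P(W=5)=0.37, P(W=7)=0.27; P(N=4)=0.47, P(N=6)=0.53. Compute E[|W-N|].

2.7154

E[|W-N|] = Σ_w Σ_n |w-n| · P(W=w)P(N=n)
 = 4·0.1692 + 6·0.1908 + 1·0.1739 + 1·0.1961 + 3·0.1269 + 1·0.1431
 = 0.6768 + 1.1448 + 0.1739 + 0.1961 + 0.3807 + 0.1431
 = 2.7154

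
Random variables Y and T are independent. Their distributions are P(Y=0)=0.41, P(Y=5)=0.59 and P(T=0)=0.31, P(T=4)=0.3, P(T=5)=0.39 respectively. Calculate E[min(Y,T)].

E[min(Y,T)] = Σ_y Σ_t min(y,t) · P(Y=y)P(T=t)
 = 0·0.1271 + 0·0.123 + 0·0.1599 + 0·0.1829 + 4·0.177 + 5·0.2301
 = 0 + 0 + 0 + 0 + 0.708 + 1.1505
 = 1.8585

1.8585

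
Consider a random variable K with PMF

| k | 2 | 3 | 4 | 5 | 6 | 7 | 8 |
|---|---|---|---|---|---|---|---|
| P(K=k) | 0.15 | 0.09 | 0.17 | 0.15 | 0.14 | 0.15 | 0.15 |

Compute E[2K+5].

E[2K+5] = Σ (2k+5)·P(K=k)
 = 9·0.15 + 11·0.09 + 13·0.17 + 15·0.15 + 17·0.14 + 19·0.15 + 21·0.15
 = 1.35 + 0.99 + 2.21 + 2.25 + 2.38 + 2.85 + 3.15
 = 15.18

15.18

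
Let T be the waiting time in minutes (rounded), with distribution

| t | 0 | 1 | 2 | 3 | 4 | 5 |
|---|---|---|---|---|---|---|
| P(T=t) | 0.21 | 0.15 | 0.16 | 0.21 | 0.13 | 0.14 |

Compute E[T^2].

8.26

E[T^2] = Σ t^2·P(T=t)
 = 0·0.21 + 1·0.15 + 4·0.16 + 9·0.21 + 16·0.13 + 25·0.14
 = 0 + 0.15 + 0.64 + 1.89 + 2.08 + 3.5
 = 8.26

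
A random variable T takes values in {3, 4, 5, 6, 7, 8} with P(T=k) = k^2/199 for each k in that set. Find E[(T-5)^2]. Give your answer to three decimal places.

4.322

E[(T-5)^2] = Σ (t-5)^2·P(T=t)
 = 4·9/199 + 1·16/199 + 0·25/199 + 1·36/199 + 4·49/199 + 9·64/199
 = 36/199 + 16/199 + 0 + 36/199 + 196/199 + 576/199
 = 860/199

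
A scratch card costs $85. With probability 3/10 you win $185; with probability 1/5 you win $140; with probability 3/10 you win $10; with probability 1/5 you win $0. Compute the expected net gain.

E[payout] = 185·3/10 + 140·1/5 + 10·3/10 + 0·1/5
 = 111/2 + 28 + 3 + 0
 = 173/2
Net = 173/2 - 85 = 3/2

1.5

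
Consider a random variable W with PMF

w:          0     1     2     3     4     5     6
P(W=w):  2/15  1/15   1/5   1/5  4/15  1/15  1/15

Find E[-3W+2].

-6.6

E[-3W+2] = Σ (-3w+2)·P(W=w)
 = 2·2/15 + (-1)·1/15 + (-4)·1/5 + (-7)·1/5 + (-10)·4/15 + (-13)·1/15 + (-16)·1/15
 = 4/15 + (-1/15) + (-4/5) + (-7/5) + (-8/3) + (-13/15) + (-16/15)
 = -33/5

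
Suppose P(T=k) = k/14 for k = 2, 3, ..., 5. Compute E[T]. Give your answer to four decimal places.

E[T] = Σ t·P(T=t)
 = 2·1/7 + 3·3/14 + 4·2/7 + 5·5/14
 = 2/7 + 9/14 + 8/7 + 25/14
 = 27/7

3.8571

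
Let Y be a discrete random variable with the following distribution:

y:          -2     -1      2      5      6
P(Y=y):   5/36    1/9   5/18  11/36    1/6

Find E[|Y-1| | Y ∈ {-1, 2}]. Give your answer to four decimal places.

P(Y ∈ {-1, 2}) = 1/9 + 5/18 = 7/18.
E[|Y-1| | Y ∈ {-1, 2}] = [2·1/9 + 1·5/18] / (7/18)
 = 1/2 / (7/18)
 = 9/7

1.2857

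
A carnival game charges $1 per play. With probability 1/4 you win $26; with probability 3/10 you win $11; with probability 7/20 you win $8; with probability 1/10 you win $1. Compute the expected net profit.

11.7

E[payout] = 26·1/4 + 11·3/10 + 8·7/20 + 1·1/10
 = 13/2 + 33/10 + 14/5 + 1/10
 = 127/10
Net = 127/10 - 1 = 117/10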